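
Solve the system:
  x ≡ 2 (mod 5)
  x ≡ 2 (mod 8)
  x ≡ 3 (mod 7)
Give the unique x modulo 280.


Moduli 5, 8, 7 are pairwise coprime; by CRT there is a unique solution modulo M = 5 · 8 · 7 = 280.
Solve pairwise, accumulating the modulus:
  Start with x ≡ 2 (mod 5).
  Combine with x ≡ 2 (mod 8): since gcd(5, 8) = 1, we get a unique residue mod 40.
    Write x = 2 + 5·t and substitute into x ≡ 2 (mod 8): 5·t ≡ 2 − 2 = 0 (mod 8).
    The inverse of 5 mod 8 is 5 (since 5·5 = 25 = 3·8 + 1), so t ≡ 5·0 = 0 ≡ 0 (mod 8).
    Then x = 2 + 5·0 = 2, valid modulo lcm(5, 8) = 40: x ≡ 2 (mod 40).
  Combine with x ≡ 3 (mod 7): since gcd(40, 7) = 1, we get a unique residue mod 280.
    Write x = 2 + 40·t and substitute into x ≡ 3 (mod 7): 40·t ≡ 3 − 2 = 1 (mod 7).
    Reduce coefficients mod 7: 5·t ≡ 1 (mod 7).
    The inverse of 5 mod 7 is 3 (since 5·3 = 15 = 2·7 + 1), so t ≡ 3·1 = 3 ≡ 3 (mod 7).
    Then x = 2 + 40·3 = 122, valid modulo lcm(40, 7) = 280: x ≡ 122 (mod 280).
Verify: 122 mod 5 = 2 ✓, 122 mod 8 = 2 ✓, 122 mod 7 = 3 ✓.

x ≡ 122 (mod 280).


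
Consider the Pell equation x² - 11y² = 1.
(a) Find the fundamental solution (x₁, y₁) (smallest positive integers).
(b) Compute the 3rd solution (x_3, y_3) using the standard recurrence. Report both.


Step 1: Find the fundamental solution (x₁, y₁) of x² - 11y² = 1.
  Expand √11 as a continued fraction. a₀ = ⌊√11⌋ = 3; iterate m_{k+1} = d_k·a_k − m_k, d_{k+1} = (11 − m_{k+1}²)/d_k, a_{k+1} = ⌊(a₀ + m_{k+1})/d_{k+1}⌋ (starting m₀ = 0, d₀ = 1), with convergents p_k = a_k·p_{k-1} + p_{k-2}, q_k = a_k·q_{k-1} + q_{k-2} (p₋₁ = 1, q₋₁ = 0):
  k = 0: a₀ = 3; p₀/q₀ = 3/1; p₀² − 11·q₀² = 9 − 11 = -2.
  k = 1: m = 3, d = 2, a = ⌊(3 + 3)/2⌋ = 3; p/q = (3·3 + 1)/(3·1 + 0) = 10/3; p² − 11·q² = 100 − 99 = 1.
  The first convergent with p² − 11·q² = 1 gives the fundamental solution (x₁, y₁) = (10, 3).
Step 2: Apply the recurrence (x_{n+1}, y_{n+1}) = (x₁x_n + 11y₁y_n, x₁y_n + y₁x_n) repeatedly.
  From (x_1, y_1) = (10, 3): x_2 = 10·10 + 11·3·3 = 199; y_2 = 10·3 + 3·10 = 60.
  From (x_2, y_2) = (199, 60): x_3 = 10·199 + 11·3·60 = 3970; y_3 = 10·60 + 3·199 = 1197.
Step 3: Verify x_3² - 11·y_3² = 15760900 - 15760899 = 1 (should be 1). ✓

(x_1, y_1) = (10, 3); (x_3, y_3) = (3970, 1197).


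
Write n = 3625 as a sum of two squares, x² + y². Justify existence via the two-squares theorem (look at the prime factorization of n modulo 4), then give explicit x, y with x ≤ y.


Step 1: Factor n = 3625 = 5^3 · 29.
Step 2: Check the mod-4 condition on each prime factor: 5 ≡ 1 (mod 4), exponent 3; 29 ≡ 1 (mod 4), exponent 1.
All primes ≡ 3 (mod 4) appear to even exponent (or don't appear), so by the two-squares theorem n IS expressible as a sum of two squares.
Step 3: Build a representation. Group n = k² · m with k = 5 and m = 5 · 29 = 145 (a product of primes ≡ 1 (mod 4)); a representation of m scales to one of n via (k·x)² + (k·y)² = k²(x² + y²). Each prime p ≡ 1 (mod 4) is itself a sum of two squares; find a² by testing p − a² for a perfect square:
  5: 5 − 1² = 4 = 2² ⇒ 5 = 1² + 2².
  29: 29 − 1² = 28, 29 − 2² = 25 = 5² ⇒ 29 = 2² + 5².
  Combine using the Brahmagupta–Fibonacci identity (a² + b²)(c² + d²) = (ac − bd)² + (ad + bc)² = (ac + bd)² + (ad − bc)²:
  5 · 29 = 145: from (1² + 2²)(2² + 5²), take (1·2 − 2·5, 1·5 + 2·2) = (2 − 10, 5 + 4) = (-8, 9); dropping signs (only squares matter) gives (8, 9); check 8² + 9² = 64 + 81 = 145 ✓.
  Scale by k = 5: (5·8, 5·9) = (40, 45).
Step 4: Order so x ≤ y and verify: 40² + 45² = 1600 + 2025 = 3625 = n. ✓

n = 3625 = 40² + 45² (one valid representation with x ≤ y).


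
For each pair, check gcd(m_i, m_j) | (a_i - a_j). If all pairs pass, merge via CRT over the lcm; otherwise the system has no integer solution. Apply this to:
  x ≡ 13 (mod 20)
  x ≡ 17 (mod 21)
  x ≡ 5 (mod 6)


Moduli 20, 21, 6 are not pairwise coprime, so CRT works modulo lcm(m_i) when all pairwise compatibility conditions hold.
Pairwise compatibility: gcd(m_i, m_j) must divide a_i - a_j for every pair.
Merge one congruence at a time:
  Start: x ≡ 13 (mod 20).
  Combine with x ≡ 17 (mod 21): gcd(20, 21) = 1; 17 - 13 = 4, which IS divisible by 1, so compatible.
    Write x = 13 + 20·t and substitute into x ≡ 17 (mod 21): 20·t ≡ 17 − 13 = 4 (mod 21).
    The inverse of 20 mod 21 is 20 (since 20·20 = 400 = 19·21 + 1), so t ≡ 20·4 = 80 ≡ 17 (mod 21).
    Then x = 13 + 20·17 = 353, valid modulo lcm(20, 21) = 420: x ≡ 353 (mod 420).
  Combine with x ≡ 5 (mod 6): gcd(420, 6) = 6; 5 - 353 = -348, which IS divisible by 6, so compatible.
    Write x = 353 + 420·t and substitute into x ≡ 5 (mod 6): 420·t ≡ 5 − 353 = -348 (mod 6).
    Divide the congruence (and modulus) by g = 6: 70·t ≡ -58 (mod 1).
    Modulo 1 every t works; take t = 0.
    Then x = 353 + 420·0 = 353, valid modulo lcm(420, 6) = 420: x ≡ 353 (mod 420).
Verify: 353 mod 20 = 13, 353 mod 21 = 17, 353 mod 6 = 5.

x ≡ 353 (mod 420).


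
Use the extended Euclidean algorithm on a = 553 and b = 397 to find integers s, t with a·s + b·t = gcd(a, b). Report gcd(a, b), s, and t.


Euclidean algorithm on (553, 397) — divide until remainder is 0:
  553 = 1 · 397 + 156
  397 = 2 · 156 + 85
  156 = 1 · 85 + 71
  85 = 1 · 71 + 14
  71 = 5 · 14 + 1
  14 = 14 · 1 + 0
gcd(553, 397) = 1.
Track Bezout coefficients alongside the remainders: start with r₀ = 553 = a·1 + b·0 (s = 1, t = 0) and r₁ = 397 = a·0 + b·1 (s = 0, t = 1); each new remainder r_{k+1} = r_{k-1} − q_k·r_k inherits s_{k+1} = s_{k-1} − q_k·s_k, t_{k+1} = t_{k-1} − q_k·t_k, so r_k = a·s_k + b·t_k at every step:
  q = 1: r = 156, s = 1 − 1·0 = 1, t = 0 − 1·1 = -1  (check: 553·1 + 397·(-1) = 156)
  q = 2: r = 85, s = 0 − 2·1 = -2, t = 1 − 2·(-1) = 3  (check: 553·(-2) + 397·3 = 85)
  q = 1: r = 71, s = 1 − 1·(-2) = 3, t = -1 − 1·3 = -4  (check: 553·3 + 397·(-4) = 71)
  q = 1: r = 14, s = -2 − 1·3 = -5, t = 3 − 1·(-4) = 7  (check: 553·(-5) + 397·7 = 14)
  q = 5: r = 1, s = 3 − 5·(-5) = 28, t = -4 − 5·7 = -39  (check: 553·28 + 397·(-39) = 1)
The row with r = 1 (the gcd) gives the Bezout coefficients s = 28, t = -39.
Result: 553 · (28) + 397 · (-39) = 1.

gcd(553, 397) = 1; s = 28, t = -39 (check: 553·28 + 397·(-39) = 1).


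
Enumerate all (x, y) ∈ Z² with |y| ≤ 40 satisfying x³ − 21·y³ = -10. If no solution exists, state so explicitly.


The equation is x³ - 21y³ = -10. For fixed y, x³ = 21·y³ − 10, so a solution requires the RHS to be a perfect cube.
Strategy: iterate y from -40 to 40, compute RHS = 21·y³ − 10, and check whether it is a (positive or negative) perfect cube.
Check small values of y:
  y = 0: RHS = -10 is not a perfect cube.
  y = 1: RHS = 11 is not a perfect cube.
  y = -1: RHS = -31 is not a perfect cube.
  y = 2: RHS = 158 is not a perfect cube.
  y = -2: RHS = -178 is not a perfect cube.
  y = 3: RHS = 557 is not a perfect cube.
  y = -3: RHS = -577 is not a perfect cube.
Continuing the search up to |y| = 40 finds no solutions either.
No (x, y) in the scanned range satisfies the equation.

No integer solutions with |y| ≤ 40.


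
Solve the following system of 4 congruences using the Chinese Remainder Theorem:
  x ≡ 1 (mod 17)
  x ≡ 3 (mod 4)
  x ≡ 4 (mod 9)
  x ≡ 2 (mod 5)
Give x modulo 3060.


Product of moduli M = 17 · 4 · 9 · 5 = 3060.
Merge one congruence at a time:
  Start: x ≡ 1 (mod 17).
  Combine with x ≡ 3 (mod 4); new modulus lcm = 68.
    Write x = 1 + 17·t and substitute into x ≡ 3 (mod 4): 17·t ≡ 3 − 1 = 2 (mod 4).
    Reduce coefficients mod 4: 1·t ≡ 2 (mod 4).
    So t ≡ 2 (mod 4).
    Then x = 1 + 17·2 = 35, valid modulo lcm(17, 4) = 68: x ≡ 35 (mod 68).
  Combine with x ≡ 4 (mod 9); new modulus lcm = 612.
    Write x = 35 + 68·t and substitute into x ≡ 4 (mod 9): 68·t ≡ 4 − 35 = -31 (mod 9).
    Reduce coefficients mod 9: 5·t ≡ 5 (mod 9).
    The inverse of 5 mod 9 is 2 (since 5·2 = 10 = 1·9 + 1), so t ≡ 2·5 = 10 ≡ 1 (mod 9).
    Then x = 35 + 68·1 = 103, valid modulo lcm(68, 9) = 612: x ≡ 103 (mod 612).
  Combine with x ≡ 2 (mod 5); new modulus lcm = 3060.
    Write x = 103 + 612·t and substitute into x ≡ 2 (mod 5): 612·t ≡ 2 − 103 = -101 (mod 5).
    Reduce coefficients mod 5: 2·t ≡ 4 (mod 5).
    The inverse of 2 mod 5 is 3 (since 2·3 = 6 = 1·5 + 1), so t ≡ 3·4 = 12 ≡ 2 (mod 5).
    Then x = 103 + 612·2 = 1327, valid modulo lcm(612, 5) = 3060: x ≡ 1327 (mod 3060).
Verify against each original: 1327 mod 17 = 1, 1327 mod 4 = 3, 1327 mod 9 = 4, 1327 mod 5 = 2.

x ≡ 1327 (mod 3060).


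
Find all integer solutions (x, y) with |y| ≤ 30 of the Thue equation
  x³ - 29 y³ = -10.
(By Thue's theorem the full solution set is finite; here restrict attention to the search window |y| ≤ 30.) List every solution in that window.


The equation is x³ - 29y³ = -10. For fixed y, x³ = 29·y³ − 10, so a solution requires the RHS to be a perfect cube.
Strategy: iterate y from -30 to 30, compute RHS = 29·y³ − 10, and check whether it is a (positive or negative) perfect cube.
Check small values of y:
  y = 0: RHS = -10 is not a perfect cube.
  y = 1: RHS = 19 is not a perfect cube.
  y = -1: RHS = -39 is not a perfect cube.
  y = 2: RHS = 222 is not a perfect cube.
  y = -2: RHS = -242 is not a perfect cube.
  y = 3: RHS = 773 is not a perfect cube.
  y = -3: RHS = -793 is not a perfect cube.
Continuing the search up to |y| = 30 finds no solutions either.
No (x, y) in the scanned range satisfies the equation.

No integer solutions with |y| ≤ 30.


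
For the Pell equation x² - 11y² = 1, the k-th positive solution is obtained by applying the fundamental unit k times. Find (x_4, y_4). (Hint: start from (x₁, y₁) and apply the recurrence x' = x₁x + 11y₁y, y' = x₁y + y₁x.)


Step 1: Find the fundamental solution (x₁, y₁) of x² - 11y² = 1.
  Expand √11 as a continued fraction. a₀ = ⌊√11⌋ = 3; iterate m_{k+1} = d_k·a_k − m_k, d_{k+1} = (11 − m_{k+1}²)/d_k, a_{k+1} = ⌊(a₀ + m_{k+1})/d_{k+1}⌋ (starting m₀ = 0, d₀ = 1), with convergents p_k = a_k·p_{k-1} + p_{k-2}, q_k = a_k·q_{k-1} + q_{k-2} (p₋₁ = 1, q₋₁ = 0):
  k = 0: a₀ = 3; p₀/q₀ = 3/1; p₀² − 11·q₀² = 9 − 11 = -2.
  k = 1: m = 3, d = 2, a = ⌊(3 + 3)/2⌋ = 3; p/q = (3·3 + 1)/(3·1 + 0) = 10/3; p² − 11·q² = 100 − 99 = 1.
  The first convergent with p² − 11·q² = 1 gives the fundamental solution (x₁, y₁) = (10, 3).
Step 2: Apply the recurrence (x_{n+1}, y_{n+1}) = (x₁x_n + 11y₁y_n, x₁y_n + y₁x_n) repeatedly.
  From (x_1, y_1) = (10, 3): x_2 = 10·10 + 11·3·3 = 199; y_2 = 10·3 + 3·10 = 60.
  From (x_2, y_2) = (199, 60): x_3 = 10·199 + 11·3·60 = 3970; y_3 = 10·60 + 3·199 = 1197.
  From (x_3, y_3) = (3970, 1197): x_4 = 10·3970 + 11·3·1197 = 79201; y_4 = 10·1197 + 3·3970 = 23880.
Step 3: Verify x_4² - 11·y_4² = 6272798401 - 6272798400 = 1 (should be 1). ✓

(x_1, y_1) = (10, 3); (x_4, y_4) = (79201, 23880).


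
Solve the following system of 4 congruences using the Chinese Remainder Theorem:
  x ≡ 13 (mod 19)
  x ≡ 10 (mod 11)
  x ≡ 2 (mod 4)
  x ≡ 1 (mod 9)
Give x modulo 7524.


Product of moduli M = 19 · 11 · 4 · 9 = 7524.
Merge one congruence at a time:
  Start: x ≡ 13 (mod 19).
  Combine with x ≡ 10 (mod 11); new modulus lcm = 209.
    Write x = 13 + 19·t and substitute into x ≡ 10 (mod 11): 19·t ≡ 10 − 13 = -3 (mod 11).
    Reduce coefficients mod 11: 8·t ≡ 8 (mod 11).
    The inverse of 8 mod 11 is 7 (since 8·7 = 56 = 5·11 + 1), so t ≡ 7·8 = 56 ≡ 1 (mod 11).
    Then x = 13 + 19·1 = 32, valid modulo lcm(19, 11) = 209: x ≡ 32 (mod 209).
  Combine with x ≡ 2 (mod 4); new modulus lcm = 836.
    Write x = 32 + 209·t and substitute into x ≡ 2 (mod 4): 209·t ≡ 2 − 32 = -30 (mod 4).
    Reduce coefficients mod 4: 1·t ≡ 2 (mod 4).
    So t ≡ 2 (mod 4).
    Then x = 32 + 209·2 = 450, valid modulo lcm(209, 4) = 836: x ≡ 450 (mod 836).
  Combine with x ≡ 1 (mod 9); new modulus lcm = 7524.
    Write x = 450 + 836·t and substitute into x ≡ 1 (mod 9): 836·t ≡ 1 − 450 = -449 (mod 9).
    Reduce coefficients mod 9: 8·t ≡ 1 (mod 9).
    The inverse of 8 mod 9 is 8 (since 8·8 = 64 = 7·9 + 1), so t ≡ 8·1 = 8 ≡ 8 (mod 9).
    Then x = 450 + 836·8 = 7138, valid modulo lcm(836, 9) = 7524: x ≡ 7138 (mod 7524).
Verify against each original: 7138 mod 19 = 13, 7138 mod 11 = 10, 7138 mod 4 = 2, 7138 mod 9 = 1.

x ≡ 7138 (mod 7524).


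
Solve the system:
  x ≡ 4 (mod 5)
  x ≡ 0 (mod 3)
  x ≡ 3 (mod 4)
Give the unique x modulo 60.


Moduli 5, 3, 4 are pairwise coprime; by CRT there is a unique solution modulo M = 5 · 3 · 4 = 60.
Solve pairwise, accumulating the modulus:
  Start with x ≡ 4 (mod 5).
  Combine with x ≡ 0 (mod 3): since gcd(5, 3) = 1, we get a unique residue mod 15.
    Write x = 4 + 5·t and substitute into x ≡ 0 (mod 3): 5·t ≡ 0 − 4 = -4 (mod 3).
    Reduce coefficients mod 3: 2·t ≡ 2 (mod 3).
    The inverse of 2 mod 3 is 2 (since 2·2 = 4 = 1·3 + 1), so t ≡ 2·2 = 4 ≡ 1 (mod 3).
    Then x = 4 + 5·1 = 9, valid modulo lcm(5, 3) = 15: x ≡ 9 (mod 15).
  Combine with x ≡ 3 (mod 4): since gcd(15, 4) = 1, we get a unique residue mod 60.
    Write x = 9 + 15·t and substitute into x ≡ 3 (mod 4): 15·t ≡ 3 − 9 = -6 (mod 4).
    Reduce coefficients mod 4: 3·t ≡ 2 (mod 4).
    The inverse of 3 mod 4 is 3 (since 3·3 = 9 = 2·4 + 1), so t ≡ 3·2 = 6 ≡ 2 (mod 4).
    Then x = 9 + 15·2 = 39, valid modulo lcm(15, 4) = 60: x ≡ 39 (mod 60).
Verify: 39 mod 5 = 4 ✓, 39 mod 3 = 0 ✓, 39 mod 4 = 3 ✓.

x ≡ 39 (mod 60).


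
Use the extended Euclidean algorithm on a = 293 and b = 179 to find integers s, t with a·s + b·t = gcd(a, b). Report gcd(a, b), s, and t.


Euclidean algorithm on (293, 179) — divide until remainder is 0:
  293 = 1 · 179 + 114
  179 = 1 · 114 + 65
  114 = 1 · 65 + 49
  65 = 1 · 49 + 16
  49 = 3 · 16 + 1
  16 = 16 · 1 + 0
gcd(293, 179) = 1.
Track Bezout coefficients alongside the remainders: start with r₀ = 293 = a·1 + b·0 (s = 1, t = 0) and r₁ = 179 = a·0 + b·1 (s = 0, t = 1); each new remainder r_{k+1} = r_{k-1} − q_k·r_k inherits s_{k+1} = s_{k-1} − q_k·s_k, t_{k+1} = t_{k-1} − q_k·t_k, so r_k = a·s_k + b·t_k at every step:
  q = 1: r = 114, s = 1 − 1·0 = 1, t = 0 − 1·1 = -1  (check: 293·1 + 179·(-1) = 114)
  q = 1: r = 65, s = 0 − 1·1 = -1, t = 1 − 1·(-1) = 2  (check: 293·(-1) + 179·2 = 65)
  q = 1: r = 49, s = 1 − 1·(-1) = 2, t = -1 − 1·2 = -3  (check: 293·2 + 179·(-3) = 49)
  q = 1: r = 16, s = -1 − 1·2 = -3, t = 2 − 1·(-3) = 5  (check: 293·(-3) + 179·5 = 16)
  q = 3: r = 1, s = 2 − 3·(-3) = 11, t = -3 − 3·5 = -18  (check: 293·11 + 179·(-18) = 1)
The row with r = 1 (the gcd) gives the Bezout coefficients s = 11, t = -18.
Result: 293 · (11) + 179 · (-18) = 1.

gcd(293, 179) = 1; s = 11, t = -18 (check: 293·11 + 179·(-18) = 1).


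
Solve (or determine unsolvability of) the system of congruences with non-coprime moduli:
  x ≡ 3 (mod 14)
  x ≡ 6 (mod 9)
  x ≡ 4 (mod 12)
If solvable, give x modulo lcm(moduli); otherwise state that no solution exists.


Moduli 14, 9, 12 are not pairwise coprime, so CRT works modulo lcm(m_i) when all pairwise compatibility conditions hold.
Pairwise compatibility: gcd(m_i, m_j) must divide a_i - a_j for every pair.
Merge one congruence at a time:
  Start: x ≡ 3 (mod 14).
  Combine with x ≡ 6 (mod 9): gcd(14, 9) = 1; 6 - 3 = 3, which IS divisible by 1, so compatible.
    Write x = 3 + 14·t and substitute into x ≡ 6 (mod 9): 14·t ≡ 6 − 3 = 3 (mod 9).
    Reduce coefficients mod 9: 5·t ≡ 3 (mod 9).
    The inverse of 5 mod 9 is 2 (since 5·2 = 10 = 1·9 + 1), so t ≡ 2·3 = 6 ≡ 6 (mod 9).
    Then x = 3 + 14·6 = 87, valid modulo lcm(14, 9) = 126: x ≡ 87 (mod 126).
  Combine with x ≡ 4 (mod 12): gcd(126, 12) = 6, and 4 - 87 = -83 is NOT divisible by 6.
    ⇒ system is inconsistent (no integer solution).

No solution (the system is inconsistent).


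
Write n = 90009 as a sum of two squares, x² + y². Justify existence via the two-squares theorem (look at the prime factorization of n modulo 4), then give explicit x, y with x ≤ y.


Step 1: Factor n = 90009 = 3^2 · 73 · 137.
Step 2: Check the mod-4 condition on each prime factor: 3 ≡ 3 (mod 4), exponent 2 (must be even); 73 ≡ 1 (mod 4), exponent 1; 137 ≡ 1 (mod 4), exponent 1.
All primes ≡ 3 (mod 4) appear to even exponent (or don't appear), so by the two-squares theorem n IS expressible as a sum of two squares.
Step 3: Build a representation. Group n = k² · m with k = 3 and m = 73 · 137 = 10001 (a product of primes ≡ 1 (mod 4)); a representation of m scales to one of n via (k·x)² + (k·y)² = k²(x² + y²). Each prime p ≡ 1 (mod 4) is itself a sum of two squares; find a² by testing p − a² for a perfect square:
  73: 73 − 1² = 72, 73 − 2² = 69, 73 − 3² = 64 = 8² ⇒ 73 = 3² + 8².
  137: 137 − 1² = 136, 137 − 2² = 133, 137 − 3² = 128, 137 − 4² = 121 = 11² ⇒ 137 = 4² + 11².
  Combine using the Brahmagupta–Fibonacci identity (a² + b²)(c² + d²) = (ac − bd)² + (ad + bc)² = (ac + bd)² + (ad − bc)²:
  73 · 137 = 10001: from (3² + 8²)(4² + 11²), take (3·4 − 8·11, 3·11 + 8·4) = (12 − 88, 33 + 32) = (-76, 65); dropping signs (only squares matter) gives (76, 65); check 76² + 65² = 5776 + 4225 = 10001 ✓.
  Scale by k = 3: (3·76, 3·65) = (228, 195).
Step 4: Order so x ≤ y and verify: 195² + 228² = 38025 + 51984 = 90009 = n. ✓

n = 90009 = 195² + 228² (one valid representation with x ≤ y).


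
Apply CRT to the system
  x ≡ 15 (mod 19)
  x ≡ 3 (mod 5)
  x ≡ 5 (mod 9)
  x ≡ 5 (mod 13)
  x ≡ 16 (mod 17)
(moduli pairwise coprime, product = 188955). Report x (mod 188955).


Product of moduli M = 19 · 5 · 9 · 13 · 17 = 188955.
Merge one congruence at a time:
  Start: x ≡ 15 (mod 19).
  Combine with x ≡ 3 (mod 5); new modulus lcm = 95.
    Write x = 15 + 19·t and substitute into x ≡ 3 (mod 5): 19·t ≡ 3 − 15 = -12 (mod 5).
    Reduce coefficients mod 5: 4·t ≡ 3 (mod 5).
    The inverse of 4 mod 5 is 4 (since 4·4 = 16 = 3·5 + 1), so t ≡ 4·3 = 12 ≡ 2 (mod 5).
    Then x = 15 + 19·2 = 53, valid modulo lcm(19, 5) = 95: x ≡ 53 (mod 95).
  Combine with x ≡ 5 (mod 9); new modulus lcm = 855.
    Write x = 53 + 95·t and substitute into x ≡ 5 (mod 9): 95·t ≡ 5 − 53 = -48 (mod 9).
    Reduce coefficients mod 9: 5·t ≡ 6 (mod 9).
    The inverse of 5 mod 9 is 2 (since 5·2 = 10 = 1·9 + 1), so t ≡ 2·6 = 12 ≡ 3 (mod 9).
    Then x = 53 + 95·3 = 338, valid modulo lcm(95, 9) = 855: x ≡ 338 (mod 855).
  Combine with x ≡ 5 (mod 13); new modulus lcm = 11115.
    Write x = 338 + 855·t and substitute into x ≡ 5 (mod 13): 855·t ≡ 5 − 338 = -333 (mod 13).
    Reduce coefficients mod 13: 10·t ≡ 5 (mod 13).
    The inverse of 10 mod 13 is 4 (since 10·4 = 40 = 3·13 + 1), so t ≡ 4·5 = 20 ≡ 7 (mod 13).
    Then x = 338 + 855·7 = 6323, valid modulo lcm(855, 13) = 11115: x ≡ 6323 (mod 11115).
  Combine with x ≡ 16 (mod 17); new modulus lcm = 188955.
    Write x = 6323 + 11115·t and substitute into x ≡ 16 (mod 17): 11115·t ≡ 16 − 6323 = -6307 (mod 17).
    Reduce coefficients mod 17: 14·t ≡ 0 (mod 17).
    The inverse of 14 mod 17 is 11 (since 14·11 = 154 = 9·17 + 1), so t ≡ 11·0 = 0 ≡ 0 (mod 17).
    Then x = 6323 + 11115·0 = 6323, valid modulo lcm(11115, 17) = 188955: x ≡ 6323 (mod 188955).
Verify against each original: 6323 mod 19 = 15, 6323 mod 5 = 3, 6323 mod 9 = 5, 6323 mod 13 = 5, 6323 mod 17 = 16.

x ≡ 6323 (mod 188955).


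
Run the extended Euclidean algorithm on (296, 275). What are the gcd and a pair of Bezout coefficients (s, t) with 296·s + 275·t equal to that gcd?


Euclidean algorithm on (296, 275) — divide until remainder is 0:
  296 = 1 · 275 + 21
  275 = 13 · 21 + 2
  21 = 10 · 2 + 1
  2 = 2 · 1 + 0
gcd(296, 275) = 1.
Track Bezout coefficients alongside the remainders: start with r₀ = 296 = a·1 + b·0 (s = 1, t = 0) and r₁ = 275 = a·0 + b·1 (s = 0, t = 1); each new remainder r_{k+1} = r_{k-1} − q_k·r_k inherits s_{k+1} = s_{k-1} − q_k·s_k, t_{k+1} = t_{k-1} − q_k·t_k, so r_k = a·s_k + b·t_k at every step:
  q = 1: r = 21, s = 1 − 1·0 = 1, t = 0 − 1·1 = -1  (check: 296·1 + 275·(-1) = 21)
  q = 13: r = 2, s = 0 − 13·1 = -13, t = 1 − 13·(-1) = 14  (check: 296·(-13) + 275·14 = 2)
  q = 10: r = 1, s = 1 − 10·(-13) = 131, t = -1 − 10·14 = -141  (check: 296·131 + 275·(-141) = 1)
The row with r = 1 (the gcd) gives the Bezout coefficients s = 131, t = -141.
Result: 296 · (131) + 275 · (-141) = 1.

gcd(296, 275) = 1; s = 131, t = -141 (check: 296·131 + 275·(-141) = 1).


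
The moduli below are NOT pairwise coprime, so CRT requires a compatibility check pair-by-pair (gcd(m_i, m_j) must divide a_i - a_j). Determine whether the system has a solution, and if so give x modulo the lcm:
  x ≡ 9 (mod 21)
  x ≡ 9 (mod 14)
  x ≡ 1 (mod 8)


Moduli 21, 14, 8 are not pairwise coprime, so CRT works modulo lcm(m_i) when all pairwise compatibility conditions hold.
Pairwise compatibility: gcd(m_i, m_j) must divide a_i - a_j for every pair.
Merge one congruence at a time:
  Start: x ≡ 9 (mod 21).
  Combine with x ≡ 9 (mod 14): gcd(21, 14) = 7; 9 - 9 = 0, which IS divisible by 7, so compatible.
    Write x = 9 + 21·t and substitute into x ≡ 9 (mod 14): 21·t ≡ 9 − 9 = 0 (mod 14).
    Divide the congruence (and modulus) by g = 7: 3·t ≡ 0 (mod 2).
    Reduce coefficients mod 2: 1·t ≡ 0 (mod 2).
    So t ≡ 0 (mod 2).
    Then x = 9 + 21·0 = 9, valid modulo lcm(21, 14) = 42: x ≡ 9 (mod 42).
  Combine with x ≡ 1 (mod 8): gcd(42, 8) = 2; 1 - 9 = -8, which IS divisible by 2, so compatible.
    Write x = 9 + 42·t and substitute into x ≡ 1 (mod 8): 42·t ≡ 1 − 9 = -8 (mod 8).
    Divide the congruence (and modulus) by g = 2: 21·t ≡ -4 (mod 4).
    Reduce coefficients mod 4: 1·t ≡ 0 (mod 4).
    So t ≡ 0 (mod 4).
    Then x = 9 + 42·0 = 9, valid modulo lcm(42, 8) = 168: x ≡ 9 (mod 168).
Verify: 9 mod 21 = 9, 9 mod 14 = 9, 9 mod 8 = 1.

x ≡ 9 (mod 168).


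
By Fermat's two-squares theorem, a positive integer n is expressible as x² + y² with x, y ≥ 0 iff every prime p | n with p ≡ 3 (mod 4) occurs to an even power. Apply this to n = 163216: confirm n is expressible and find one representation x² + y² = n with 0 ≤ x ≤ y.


Step 1: Factor n = 163216 = 2^4 · 101^2.
Step 2: Check the mod-4 condition on each prime factor: 2 = 2 (special); 101 ≡ 1 (mod 4), exponent 2.
All primes ≡ 3 (mod 4) appear to even exponent (or don't appear), so by the two-squares theorem n IS expressible as a sum of two squares.
Step 3: Build a representation. Group n = k² · m with k = 4 and m = 101 · 101 = 10201 (a product of primes ≡ 1 (mod 4)); a representation of m scales to one of n via (k·x)² + (k·y)² = k²(x² + y²). Each prime p ≡ 1 (mod 4) is itself a sum of two squares; find a² by testing p − a² for a perfect square:
  101: 101 − 1² = 100 = 10² ⇒ 101 = 1² + 10².
  Combine using the Brahmagupta–Fibonacci identity (a² + b²)(c² + d²) = (ac − bd)² + (ad + bc)² = (ac + bd)² + (ad − bc)²:
  101 · 101 = 10201: from (1² + 10²)(1² + 10²), take (1·1 − 10·10, 1·10 + 10·1) = (1 − 100, 10 + 10) = (-99, 20); dropping signs (only squares matter) gives (99, 20); check 99² + 20² = 9801 + 400 = 10201 ✓.
  Scale by k = 4: (4·99, 4·20) = (396, 80).
Step 4: Order so x ≤ y and verify: 80² + 396² = 6400 + 156816 = 163216 = n. ✓

n = 163216 = 80² + 396² (one valid representation with x ≤ y).


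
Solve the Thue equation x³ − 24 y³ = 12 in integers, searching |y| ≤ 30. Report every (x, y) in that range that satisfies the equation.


The equation is x³ - 24y³ = 12. For fixed y, x³ = 24·y³ + 12, so a solution requires the RHS to be a perfect cube.
Strategy: iterate y from -30 to 30, compute RHS = 24·y³ + 12, and check whether it is a (positive or negative) perfect cube.
Check small values of y:
  y = 0: RHS = 12 is not a perfect cube.
  y = 1: RHS = 36 is not a perfect cube.
  y = -1: RHS = -12 is not a perfect cube.
  y = 2: RHS = 204 is not a perfect cube.
  y = -2: RHS = -180 is not a perfect cube.
  y = 3: RHS = 660 is not a perfect cube.
  y = -3: RHS = -636 is not a perfect cube.
Continuing the search up to |y| = 30 finds no solutions either.
No (x, y) in the scanned range satisfies the equation.

No integer solutions with |y| ≤ 30.


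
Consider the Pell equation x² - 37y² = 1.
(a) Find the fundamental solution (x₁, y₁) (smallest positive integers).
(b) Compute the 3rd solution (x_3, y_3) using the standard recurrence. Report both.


Step 1: Find the fundamental solution (x₁, y₁) of x² - 37y² = 1.
  Expand √37 as a continued fraction. a₀ = ⌊√37⌋ = 6; iterate m_{k+1} = d_k·a_k − m_k, d_{k+1} = (37 − m_{k+1}²)/d_k, a_{k+1} = ⌊(a₀ + m_{k+1})/d_{k+1}⌋ (starting m₀ = 0, d₀ = 1), with convergents p_k = a_k·p_{k-1} + p_{k-2}, q_k = a_k·q_{k-1} + q_{k-2} (p₋₁ = 1, q₋₁ = 0):
  k = 0: a₀ = 6; p₀/q₀ = 6/1; p₀² − 37·q₀² = 36 − 37 = -1.
  k = 1: m = 6, d = 1, a = ⌊(6 + 6)/1⌋ = 12; p/q = (12·6 + 1)/(12·1 + 0) = 73/12; p² − 37·q² = 5329 − 5328 = 1.
  The first convergent with p² − 37·q² = 1 gives the fundamental solution (x₁, y₁) = (73, 12).
Step 2: Apply the recurrence (x_{n+1}, y_{n+1}) = (x₁x_n + 37y₁y_n, x₁y_n + y₁x_n) repeatedly.
  From (x_1, y_1) = (73, 12): x_2 = 73·73 + 37·12·12 = 10657; y_2 = 73·12 + 12·73 = 1752.
  From (x_2, y_2) = (10657, 1752): x_3 = 73·10657 + 37·12·1752 = 1555849; y_3 = 73·1752 + 12·10657 = 255780.
Step 3: Verify x_3² - 37·y_3² = 2420666110801 - 2420666110800 = 1 (should be 1). ✓

(x_1, y_1) = (73, 12); (x_3, y_3) = (1555849, 255780).


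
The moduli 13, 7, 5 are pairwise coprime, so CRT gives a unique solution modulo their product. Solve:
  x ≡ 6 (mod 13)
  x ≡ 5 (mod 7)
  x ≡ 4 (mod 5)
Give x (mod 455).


Moduli 13, 7, 5 are pairwise coprime; by CRT there is a unique solution modulo M = 13 · 7 · 5 = 455.
Solve pairwise, accumulating the modulus:
  Start with x ≡ 6 (mod 13).
  Combine with x ≡ 5 (mod 7): since gcd(13, 7) = 1, we get a unique residue mod 91.
    Write x = 6 + 13·t and substitute into x ≡ 5 (mod 7): 13·t ≡ 5 − 6 = -1 (mod 7).
    Reduce coefficients mod 7: 6·t ≡ 6 (mod 7).
    The inverse of 6 mod 7 is 6 (since 6·6 = 36 = 5·7 + 1), so t ≡ 6·6 = 36 ≡ 1 (mod 7).
    Then x = 6 + 13·1 = 19, valid modulo lcm(13, 7) = 91: x ≡ 19 (mod 91).
  Combine with x ≡ 4 (mod 5): since gcd(91, 5) = 1, we get a unique residue mod 455.
    Write x = 19 + 91·t and substitute into x ≡ 4 (mod 5): 91·t ≡ 4 − 19 = -15 (mod 5).
    Reduce coefficients mod 5: 1·t ≡ 0 (mod 5).
    So t ≡ 0 (mod 5).
    Then x = 19 + 91·0 = 19, valid modulo lcm(91, 5) = 455: x ≡ 19 (mod 455).
Verify: 19 mod 13 = 6 ✓, 19 mod 7 = 5 ✓, 19 mod 5 = 4 ✓.

x ≡ 19 (mod 455).


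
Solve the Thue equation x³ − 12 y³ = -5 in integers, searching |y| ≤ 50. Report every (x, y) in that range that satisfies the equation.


The equation is x³ - 12y³ = -5. For fixed y, x³ = 12·y³ − 5, so a solution requires the RHS to be a perfect cube.
Strategy: iterate y from -50 to 50, compute RHS = 12·y³ − 5, and check whether it is a (positive or negative) perfect cube.
Check small values of y:
  y = 0: RHS = -5 is not a perfect cube.
  y = 1: RHS = 7 is not a perfect cube.
  y = -1: RHS = -17 is not a perfect cube.
  y = 2: RHS = 91 is not a perfect cube.
  y = -2: RHS = -101 is not a perfect cube.
  y = 3: RHS = 319 is not a perfect cube.
  y = -3: RHS = -329 is not a perfect cube.
Continuing the search up to |y| = 50 finds no solutions either.
No (x, y) in the scanned range satisfies the equation.

No integer solutions with |y| ≤ 50.


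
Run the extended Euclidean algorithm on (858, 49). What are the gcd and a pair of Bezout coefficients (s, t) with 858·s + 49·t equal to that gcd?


Euclidean algorithm on (858, 49) — divide until remainder is 0:
  858 = 17 · 49 + 25
  49 = 1 · 25 + 24
  25 = 1 · 24 + 1
  24 = 24 · 1 + 0
gcd(858, 49) = 1.
Track Bezout coefficients alongside the remainders: start with r₀ = 858 = a·1 + b·0 (s = 1, t = 0) and r₁ = 49 = a·0 + b·1 (s = 0, t = 1); each new remainder r_{k+1} = r_{k-1} − q_k·r_k inherits s_{k+1} = s_{k-1} − q_k·s_k, t_{k+1} = t_{k-1} − q_k·t_k, so r_k = a·s_k + b·t_k at every step:
  q = 17: r = 25, s = 1 − 17·0 = 1, t = 0 − 17·1 = -17  (check: 858·1 + 49·(-17) = 25)
  q = 1: r = 24, s = 0 − 1·1 = -1, t = 1 − 1·(-17) = 18  (check: 858·(-1) + 49·18 = 24)
  q = 1: r = 1, s = 1 − 1·(-1) = 2, t = -17 − 1·18 = -35  (check: 858·2 + 49·(-35) = 1)
The row with r = 1 (the gcd) gives the Bezout coefficients s = 2, t = -35.
Result: 858 · (2) + 49 · (-35) = 1.

gcd(858, 49) = 1; s = 2, t = -35 (check: 858·2 + 49·(-35) = 1).


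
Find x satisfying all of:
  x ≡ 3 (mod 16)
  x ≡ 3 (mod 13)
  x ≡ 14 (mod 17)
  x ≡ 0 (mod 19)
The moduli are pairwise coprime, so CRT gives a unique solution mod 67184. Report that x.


Product of moduli M = 16 · 13 · 17 · 19 = 67184.
Merge one congruence at a time:
  Start: x ≡ 3 (mod 16).
  Combine with x ≡ 3 (mod 13); new modulus lcm = 208.
    Write x = 3 + 16·t and substitute into x ≡ 3 (mod 13): 16·t ≡ 3 − 3 = 0 (mod 13).
    Reduce coefficients mod 13: 3·t ≡ 0 (mod 13).
    The inverse of 3 mod 13 is 9 (since 3·9 = 27 = 2·13 + 1), so t ≡ 9·0 = 0 ≡ 0 (mod 13).
    Then x = 3 + 16·0 = 3, valid modulo lcm(16, 13) = 208: x ≡ 3 (mod 208).
  Combine with x ≡ 14 (mod 17); new modulus lcm = 3536.
    Write x = 3 + 208·t and substitute into x ≡ 14 (mod 17): 208·t ≡ 14 − 3 = 11 (mod 17).
    Reduce coefficients mod 17: 4·t ≡ 11 (mod 17).
    The inverse of 4 mod 17 is 13 (since 4·13 = 52 = 3·17 + 1), so t ≡ 13·11 = 143 ≡ 7 (mod 17).
    Then x = 3 + 208·7 = 1459, valid modulo lcm(208, 17) = 3536: x ≡ 1459 (mod 3536).
  Combine with x ≡ 0 (mod 19); new modulus lcm = 67184.
    Write x = 1459 + 3536·t and substitute into x ≡ 0 (mod 19): 3536·t ≡ 0 − 1459 = -1459 (mod 19).
    Reduce coefficients mod 19: 2·t ≡ 4 (mod 19).
    The inverse of 2 mod 19 is 10 (since 2·10 = 20 = 1·19 + 1), so t ≡ 10·4 = 40 ≡ 2 (mod 19).
    Then x = 1459 + 3536·2 = 8531, valid modulo lcm(3536, 19) = 67184: x ≡ 8531 (mod 67184).
Verify against each original: 8531 mod 16 = 3, 8531 mod 13 = 3, 8531 mod 17 = 14, 8531 mod 19 = 0.

x ≡ 8531 (mod 67184).


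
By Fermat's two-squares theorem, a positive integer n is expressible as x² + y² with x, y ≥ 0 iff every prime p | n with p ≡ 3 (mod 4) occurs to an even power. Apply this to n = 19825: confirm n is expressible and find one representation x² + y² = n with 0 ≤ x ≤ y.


Step 1: Factor n = 19825 = 5^2 · 13 · 61.
Step 2: Check the mod-4 condition on each prime factor: 5 ≡ 1 (mod 4), exponent 2; 13 ≡ 1 (mod 4), exponent 1; 61 ≡ 1 (mod 4), exponent 1.
All primes ≡ 3 (mod 4) appear to even exponent (or don't appear), so by the two-squares theorem n IS expressible as a sum of two squares.
Step 3: Build a representation. Group n = k² · m with k = 5 and m = 13 · 61 = 793 (a product of primes ≡ 1 (mod 4)); a representation of m scales to one of n via (k·x)² + (k·y)² = k²(x² + y²). Each prime p ≡ 1 (mod 4) is itself a sum of two squares; find a² by testing p − a² for a perfect square:
  13: 13 − 1² = 12, 13 − 2² = 9 = 3² ⇒ 13 = 2² + 3².
  61: 61 − 1² = 60, 61 − 2² = 57, 61 − 3² = 52, 61 − 4² = 45, 61 − 5² = 36 = 6² ⇒ 61 = 5² + 6².
  Combine using the Brahmagupta–Fibonacci identity (a² + b²)(c² + d²) = (ac − bd)² + (ad + bc)² = (ac + bd)² + (ad − bc)²:
  13 · 61 = 793: from (2² + 3²)(5² + 6²), take (2·5 − 3·6, 2·6 + 3·5) = (10 − 18, 12 + 15) = (-8, 27); dropping signs (only squares matter) gives (8, 27); check 8² + 27² = 64 + 729 = 793 ✓.
  Scale by k = 5: (5·8, 5·27) = (40, 135).
Step 4: Order so x ≤ y and verify: 40² + 135² = 1600 + 18225 = 19825 = n. ✓

n = 19825 = 40² + 135² (one valid representation with x ≤ y).


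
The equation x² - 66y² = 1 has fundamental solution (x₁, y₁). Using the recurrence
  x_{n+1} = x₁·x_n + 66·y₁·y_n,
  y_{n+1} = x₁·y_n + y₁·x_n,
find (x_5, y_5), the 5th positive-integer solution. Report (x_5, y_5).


Step 1: Find the fundamental solution (x₁, y₁) of x² - 66y² = 1.
  Expand √66 as a continued fraction. a₀ = ⌊√66⌋ = 8; iterate m_{k+1} = d_k·a_k − m_k, d_{k+1} = (66 − m_{k+1}²)/d_k, a_{k+1} = ⌊(a₀ + m_{k+1})/d_{k+1}⌋ (starting m₀ = 0, d₀ = 1), with convergents p_k = a_k·p_{k-1} + p_{k-2}, q_k = a_k·q_{k-1} + q_{k-2} (p₋₁ = 1, q₋₁ = 0):
  k = 0: a₀ = 8; p₀/q₀ = 8/1; p₀² − 66·q₀² = 64 − 66 = -2.
  k = 1: m = 8, d = 2, a = ⌊(8 + 8)/2⌋ = 8; p/q = (8·8 + 1)/(8·1 + 0) = 65/8; p² − 66·q² = 4225 − 4224 = 1.
  The first convergent with p² − 66·q² = 1 gives the fundamental solution (x₁, y₁) = (65, 8).
Step 2: Apply the recurrence (x_{n+1}, y_{n+1}) = (x₁x_n + 66y₁y_n, x₁y_n + y₁x_n) repeatedly.
  From (x_1, y_1) = (65, 8): x_2 = 65·65 + 66·8·8 = 8449; y_2 = 65·8 + 8·65 = 1040.
  From (x_2, y_2) = (8449, 1040): x_3 = 65·8449 + 66·8·1040 = 1098305; y_3 = 65·1040 + 8·8449 = 135192.
  From (x_3, y_3) = (1098305, 135192): x_4 = 65·1098305 + 66·8·135192 = 142771201; y_4 = 65·135192 + 8·1098305 = 17573920.
  From (x_4, y_4) = (142771201, 17573920): x_5 = 65·142771201 + 66·8·17573920 = 18559157825; y_5 = 65·17573920 + 8·142771201 = 2284474408.
Step 3: Verify x_5² - 66·y_5² = 344442339173258730625 - 344442339173258730624 = 1 (should be 1). ✓

(x_1, y_1) = (65, 8); (x_5, y_5) = (18559157825, 2284474408).


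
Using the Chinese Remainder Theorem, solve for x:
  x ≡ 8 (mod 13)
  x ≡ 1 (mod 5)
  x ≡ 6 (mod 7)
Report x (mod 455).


Moduli 13, 5, 7 are pairwise coprime; by CRT there is a unique solution modulo M = 13 · 5 · 7 = 455.
Solve pairwise, accumulating the modulus:
  Start with x ≡ 8 (mod 13).
  Combine with x ≡ 1 (mod 5): since gcd(13, 5) = 1, we get a unique residue mod 65.
    Write x = 8 + 13·t and substitute into x ≡ 1 (mod 5): 13·t ≡ 1 − 8 = -7 (mod 5).
    Reduce coefficients mod 5: 3·t ≡ 3 (mod 5).
    The inverse of 3 mod 5 is 2 (since 3·2 = 6 = 1·5 + 1), so t ≡ 2·3 = 6 ≡ 1 (mod 5).
    Then x = 8 + 13·1 = 21, valid modulo lcm(13, 5) = 65: x ≡ 21 (mod 65).
  Combine with x ≡ 6 (mod 7): since gcd(65, 7) = 1, we get a unique residue mod 455.
    Write x = 21 + 65·t and substitute into x ≡ 6 (mod 7): 65·t ≡ 6 − 21 = -15 (mod 7).
    Reduce coefficients mod 7: 2·t ≡ 6 (mod 7).
    The inverse of 2 mod 7 is 4 (since 2·4 = 8 = 1·7 + 1), so t ≡ 4·6 = 24 ≡ 3 (mod 7).
    Then x = 21 + 65·3 = 216, valid modulo lcm(65, 7) = 455: x ≡ 216 (mod 455).
Verify: 216 mod 13 = 8 ✓, 216 mod 5 = 1 ✓, 216 mod 7 = 6 ✓.

x ≡ 216 (mod 455).


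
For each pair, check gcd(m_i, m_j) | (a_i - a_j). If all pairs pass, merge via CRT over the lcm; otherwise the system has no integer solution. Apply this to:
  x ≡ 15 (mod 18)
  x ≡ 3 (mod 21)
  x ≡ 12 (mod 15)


Moduli 18, 21, 15 are not pairwise coprime, so CRT works modulo lcm(m_i) when all pairwise compatibility conditions hold.
Pairwise compatibility: gcd(m_i, m_j) must divide a_i - a_j for every pair.
Merge one congruence at a time:
  Start: x ≡ 15 (mod 18).
  Combine with x ≡ 3 (mod 21): gcd(18, 21) = 3; 3 - 15 = -12, which IS divisible by 3, so compatible.
    Write x = 15 + 18·t and substitute into x ≡ 3 (mod 21): 18·t ≡ 3 − 15 = -12 (mod 21).
    Divide the congruence (and modulus) by g = 3: 6·t ≡ -4 (mod 7).
    Reduce coefficients mod 7: 6·t ≡ 3 (mod 7).
    The inverse of 6 mod 7 is 6 (since 6·6 = 36 = 5·7 + 1), so t ≡ 6·3 = 18 ≡ 4 (mod 7).
    Then x = 15 + 18·4 = 87, valid modulo lcm(18, 21) = 126: x ≡ 87 (mod 126).
  Combine with x ≡ 12 (mod 15): gcd(126, 15) = 3; 12 - 87 = -75, which IS divisible by 3, so compatible.
    Write x = 87 + 126·t and substitute into x ≡ 12 (mod 15): 126·t ≡ 12 − 87 = -75 (mod 15).
    Divide the congruence (and modulus) by g = 3: 42·t ≡ -25 (mod 5).
    Reduce coefficients mod 5: 2·t ≡ 0 (mod 5).
    The inverse of 2 mod 5 is 3 (since 2·3 = 6 = 1·5 + 1), so t ≡ 3·0 = 0 ≡ 0 (mod 5).
    Then x = 87 + 126·0 = 87, valid modulo lcm(126, 15) = 630: x ≡ 87 (mod 630).
Verify: 87 mod 18 = 15, 87 mod 21 = 3, 87 mod 15 = 12.

x ≡ 87 (mod 630).


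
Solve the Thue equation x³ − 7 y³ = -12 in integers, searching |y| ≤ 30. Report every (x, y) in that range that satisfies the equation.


The equation is x³ - 7y³ = -12. For fixed y, x³ = 7·y³ − 12, so a solution requires the RHS to be a perfect cube.
Strategy: iterate y from -30 to 30, compute RHS = 7·y³ − 12, and check whether it is a (positive or negative) perfect cube.
Check small values of y:
  y = 0: RHS = -12 is not a perfect cube.
  y = 1: RHS = -5 is not a perfect cube.
  y = -1: RHS = -19 is not a perfect cube.
  y = 2: RHS = 44 is not a perfect cube.
  y = -2: RHS = -68 is not a perfect cube.
  y = 3: RHS = 177 is not a perfect cube.
  y = -3: RHS = -201 is not a perfect cube.
Continuing the search up to |y| = 30 finds no solutions either.
No (x, y) in the scanned range satisfies the equation.

No integer solutions with |y| ≤ 30.


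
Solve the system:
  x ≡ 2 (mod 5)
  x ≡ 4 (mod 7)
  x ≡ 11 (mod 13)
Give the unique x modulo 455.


Moduli 5, 7, 13 are pairwise coprime; by CRT there is a unique solution modulo M = 5 · 7 · 13 = 455.
Solve pairwise, accumulating the modulus:
  Start with x ≡ 2 (mod 5).
  Combine with x ≡ 4 (mod 7): since gcd(5, 7) = 1, we get a unique residue mod 35.
    Write x = 2 + 5·t and substitute into x ≡ 4 (mod 7): 5·t ≡ 4 − 2 = 2 (mod 7).
    The inverse of 5 mod 7 is 3 (since 5·3 = 15 = 2·7 + 1), so t ≡ 3·2 = 6 ≡ 6 (mod 7).
    Then x = 2 + 5·6 = 32, valid modulo lcm(5, 7) = 35: x ≡ 32 (mod 35).
  Combine with x ≡ 11 (mod 13): since gcd(35, 13) = 1, we get a unique residue mod 455.
    Write x = 32 + 35·t and substitute into x ≡ 11 (mod 13): 35·t ≡ 11 − 32 = -21 (mod 13).
    Reduce coefficients mod 13: 9·t ≡ 5 (mod 13).
    The inverse of 9 mod 13 is 3 (since 9·3 = 27 = 2·13 + 1), so t ≡ 3·5 = 15 ≡ 2 (mod 13).
    Then x = 32 + 35·2 = 102, valid modulo lcm(35, 13) = 455: x ≡ 102 (mod 455).
Verify: 102 mod 5 = 2 ✓, 102 mod 7 = 4 ✓, 102 mod 13 = 11 ✓.

x ≡ 102 (mod 455).


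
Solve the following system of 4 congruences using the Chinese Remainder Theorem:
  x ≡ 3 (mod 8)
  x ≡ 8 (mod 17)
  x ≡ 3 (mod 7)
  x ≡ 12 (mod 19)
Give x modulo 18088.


Product of moduli M = 8 · 17 · 7 · 19 = 18088.
Merge one congruence at a time:
  Start: x ≡ 3 (mod 8).
  Combine with x ≡ 8 (mod 17); new modulus lcm = 136.
    Write x = 3 + 8·t and substitute into x ≡ 8 (mod 17): 8·t ≡ 8 − 3 = 5 (mod 17).
    The inverse of 8 mod 17 is 15 (since 8·15 = 120 = 7·17 + 1), so t ≡ 15·5 = 75 ≡ 7 (mod 17).
    Then x = 3 + 8·7 = 59, valid modulo lcm(8, 17) = 136: x ≡ 59 (mod 136).
  Combine with x ≡ 3 (mod 7); new modulus lcm = 952.
    Write x = 59 + 136·t and substitute into x ≡ 3 (mod 7): 136·t ≡ 3 − 59 = -56 (mod 7).
    Reduce coefficients mod 7: 3·t ≡ 0 (mod 7).
    The inverse of 3 mod 7 is 5 (since 3·5 = 15 = 2·7 + 1), so t ≡ 5·0 = 0 ≡ 0 (mod 7).
    Then x = 59 + 136·0 = 59, valid modulo lcm(136, 7) = 952: x ≡ 59 (mod 952).
  Combine with x ≡ 12 (mod 19); new modulus lcm = 18088.
    Write x = 59 + 952·t and substitute into x ≡ 12 (mod 19): 952·t ≡ 12 − 59 = -47 (mod 19).
    Reduce coefficients mod 19: 2·t ≡ 10 (mod 19).
    The inverse of 2 mod 19 is 10 (since 2·10 = 20 = 1·19 + 1), so t ≡ 10·10 = 100 ≡ 5 (mod 19).
    Then x = 59 + 952·5 = 4819, valid modulo lcm(952, 19) = 18088: x ≡ 4819 (mod 18088).
Verify against each original: 4819 mod 8 = 3, 4819 mod 17 = 8, 4819 mod 7 = 3, 4819 mod 19 = 12.

x ≡ 4819 (mod 18088).
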